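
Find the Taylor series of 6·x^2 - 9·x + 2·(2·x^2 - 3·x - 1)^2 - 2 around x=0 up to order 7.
8·x^4 - 24·x^3 + 16·x^2 + 3·x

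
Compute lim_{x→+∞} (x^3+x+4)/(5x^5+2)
This is an ∞/∞ indeterminate form as x → +∞.
Divide numerator and denominator by x^5 and let the lower-order terms vanish; the numerator's degree 3 is below the denominator's degree 5, so the quotient → 0.
Limit = 0.

Final answer: 0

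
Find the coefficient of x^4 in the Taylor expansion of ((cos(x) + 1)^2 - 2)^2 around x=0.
Expand to order 4: ((cos(x) + 1)^2 - 2)^2 = 17·x^4/3 - 8·x^2 + 4 + O(x^5).
The coefficient of x^4 is 17/3.

Final answer: 17/3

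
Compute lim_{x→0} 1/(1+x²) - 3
Direct substitution at x = 0 gives -2.

Final answer: -2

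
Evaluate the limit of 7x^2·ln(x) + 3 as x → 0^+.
The product is a 0·∞ indeterminate form at x → 0⁺.
Rewrite the product as 7·ln(x) / x^(-2) and apply L'Hôpital, or use the standard hierarchy x^(-2) ≫ |ln x| as x → 0⁺.
The indeterminate product → 0, so the limit = 3.

Final answer: 3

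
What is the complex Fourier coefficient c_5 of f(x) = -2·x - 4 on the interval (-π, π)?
Compute the real Fourier coefficients first: a_5 = 0, b_5 = -4/5.
Then c_5 = (a_5 − i·b_5)/2 = 2·i/5.

Final answer: 2·i/5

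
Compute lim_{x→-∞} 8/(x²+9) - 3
Evaluate the dominant behaviour as x → -∞; each term tends to a finite value or vanishes.
Limit = -3.

Final answer: -3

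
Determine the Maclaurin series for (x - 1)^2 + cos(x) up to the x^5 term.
x^4/24 + x^2/2 - 2·x + 2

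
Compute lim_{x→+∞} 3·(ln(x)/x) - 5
Evaluate the dominant behaviour as x → +∞; each term tends to a finite value or vanishes.
Limit = -5.

Final answer: -5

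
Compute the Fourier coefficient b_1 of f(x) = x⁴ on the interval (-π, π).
b_1 = (1/π) ∫_{-π}^{π} f(x)·sin(1x) dx.
Evaluate the integral (use parity and integration by parts as needed): b_1 = 0.

Final answer: 0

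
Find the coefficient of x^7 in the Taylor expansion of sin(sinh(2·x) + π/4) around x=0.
Expand to order 7: sin(sinh(2·x) + π/4) = -32·√(2)·x^7/45 + 2·√(2)·x^6/15 - 16·√(2)·x^5/15 - √(2)·x^4 - √(2)·x^2 + √(2)·x + √(2)/2 + O(x^8).
The coefficient of x^7 is -32·√(2)/45.

Final answer: -32·√(2)/45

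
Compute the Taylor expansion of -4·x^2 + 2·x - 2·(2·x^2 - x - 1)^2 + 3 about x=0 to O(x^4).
8·x^3 + 2·x^2 - 2·x + 1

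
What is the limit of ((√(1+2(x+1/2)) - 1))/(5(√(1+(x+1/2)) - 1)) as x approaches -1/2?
Both numerator and denominator → 0 as x → -1/2; this is a 0/0 indeterminate form.
Expand each to leading order near x = -1/2: numerator ~ (x + 1/2), denominator ~ 5·(x + 1/2)/2.
The limit of the ratio is 2/5.

Final answer: 2/5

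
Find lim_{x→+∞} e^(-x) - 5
Evaluate the dominant behaviour as x → +∞; each term tends to a finite value or vanishes.
Limit = -5.

Final answer: -5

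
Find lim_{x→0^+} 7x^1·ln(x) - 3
The product is a 0·∞ indeterminate form at x → 0⁺.
Rewrite the product as 7·ln(x) / x^(-1) and apply L'Hôpital, or use the standard hierarchy x^(-1) ≫ |ln x| as x → 0⁺.
The indeterminate product → 0, so the limit = -3.

Final answer: -3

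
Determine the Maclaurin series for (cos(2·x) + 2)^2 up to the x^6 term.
-16·x^6/5 + 8·x^4 - 12·x^2 + 9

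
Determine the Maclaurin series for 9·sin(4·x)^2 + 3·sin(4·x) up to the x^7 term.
-1024·x^7/105 + 8192·x^6/5 + 128·x^5/5 - 768·x^4 - 32·x^3 + 144·x^2 + 12·x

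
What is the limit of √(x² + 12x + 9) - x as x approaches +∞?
This is an ∞ − ∞ indeterminate form.
Multiply and divide by the conjugate √(x²+12x + 9) + x; the x² terms cancel, leaving (12x + 9)/(√(x²+12x + 9)+x) → 12/2 = 6.
Limit = 6.

Final answer: 6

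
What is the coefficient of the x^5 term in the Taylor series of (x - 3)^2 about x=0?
Expand to order 5: (x - 3)^2 = x^2 - 6·x + 9 + O(x^6).
The coefficient of x^5 is 0.

Final answer: 0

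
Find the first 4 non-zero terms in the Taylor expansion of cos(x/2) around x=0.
-x^6/46080 + x^4/384 - x^2/8 + 1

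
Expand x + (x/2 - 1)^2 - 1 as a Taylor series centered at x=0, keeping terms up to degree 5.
x^2/4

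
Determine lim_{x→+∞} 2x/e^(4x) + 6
The quotient is an ∞/∞ indeterminate form as x → +∞.
The exponential denominator e^(4x) dominates the polynomial numerator (e^x ≫ x as x → ∞), so the quotient → 0.
Adding the constant: 0 + 6 = 6. Limit = 6.

Final answer: 6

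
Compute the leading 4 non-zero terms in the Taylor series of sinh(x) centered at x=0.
x^7/5040 + x^5/120 + x^3/6 + x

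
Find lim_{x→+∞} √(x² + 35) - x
This is an ∞ − ∞ indeterminate form.
Multiply and divide by the conjugate √(x²+35) + x; the x² terms cancel, leaving 35/(√(x²+35)+x) → 0.
Limit = 0.

Final answer: 0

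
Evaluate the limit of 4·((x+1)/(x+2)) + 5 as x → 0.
Direct substitution at x = 0 gives 7.

Final answer: 7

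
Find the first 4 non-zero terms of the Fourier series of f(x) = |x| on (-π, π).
-4·cos(x)/π - 4·cos(3·x)/(9·π) - 4·cos(5·x)/(25·π) + π/2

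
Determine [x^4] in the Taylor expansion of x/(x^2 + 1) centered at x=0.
Expand to order 4: x/(x^2 + 1) = -x^3 + x + O(x^5).
The coefficient of x^4 is 0.

Final answer: 0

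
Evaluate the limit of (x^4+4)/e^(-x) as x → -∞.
This is an ∞/∞ indeterminate form as x → -∞.
Compare growth rates of the dominant terms (exponentials ≫ polynomials ≫ logarithms), or apply L'Hôpital's rule; the quotient → 0.
Limit = 0.

Final answer: 0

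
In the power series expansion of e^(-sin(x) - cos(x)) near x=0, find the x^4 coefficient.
Expand to order 4: e^(-sin(x) - cos(x)) = 5·x^4·e^(-1)/24 - x^3·e^(-1)/2 + x^2·e^(-1) - x·e^(-1) + e^(-1) + O(x^5).
The coefficient of x^4 is 5·e^(-1)/24.

Final answer: 5·e^(-1)/24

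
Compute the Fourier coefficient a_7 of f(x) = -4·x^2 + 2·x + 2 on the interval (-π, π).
a_7 = (1/π) ∫_{-π}^{π} f(x)·cos(7x) dx.
Evaluate the integral (use parity and integration by parts as needed): a_7 = 16/49.

Final answer: 16/49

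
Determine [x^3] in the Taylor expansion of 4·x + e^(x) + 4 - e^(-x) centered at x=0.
Expand to order 3: 4·x + e^(x) + 4 - e^(-x) = x^3/3 + 6·x + 4 + O(x^4).
The coefficient of x^3 is 1/3.

Final answer: 1/3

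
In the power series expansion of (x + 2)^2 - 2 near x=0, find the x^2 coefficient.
Expand to order 2: (x + 2)^2 - 2 = x^2 + 4·x + 2 + O(x^3).
The coefficient of x^2 is 1.

Final answer: 1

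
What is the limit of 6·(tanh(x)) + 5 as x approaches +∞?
Evaluate the dominant behaviour as x → +∞; each term tends to a finite value or vanishes.
Limit = 11.

Final answer: 11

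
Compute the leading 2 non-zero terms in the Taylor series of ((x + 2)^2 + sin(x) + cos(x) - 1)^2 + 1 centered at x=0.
40·x + 17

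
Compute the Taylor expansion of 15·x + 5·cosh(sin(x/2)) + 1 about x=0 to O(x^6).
-5·x^4/128 + 5·x^2/8 + 15·x + 6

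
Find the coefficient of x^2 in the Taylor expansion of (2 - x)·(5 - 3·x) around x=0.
Expand to order 2: (2 - x)·(5 - 3·x) = 3·x^2 - 11·x + 10 + O(x^3).
The coefficient of x^2 is 3.

Final answer: 3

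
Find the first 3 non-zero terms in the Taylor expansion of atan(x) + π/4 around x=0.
-x^3/3 + x + π/4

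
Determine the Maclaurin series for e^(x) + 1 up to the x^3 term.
x^3/6 + x^2/2 + x + 2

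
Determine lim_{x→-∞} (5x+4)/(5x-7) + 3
Evaluate the dominant behaviour as x → -∞; each term tends to a finite value or vanishes.
Limit = 4.

Final answer: 4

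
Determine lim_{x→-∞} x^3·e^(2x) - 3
The product is a 0·∞ indeterminate form at x → -∞.
Rewrite the product as x^3 / e^(-2x) (an ∞/∞ form) and apply L'Hôpital, or use the standard hierarchy e^(2|x|) ≫ |x^3| as x → -∞.
The indeterminate product → 0, so the limit = -3.

Final answer: -3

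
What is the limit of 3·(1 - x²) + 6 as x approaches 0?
Direct substitution at x = 0 gives 9.

Final answer: 9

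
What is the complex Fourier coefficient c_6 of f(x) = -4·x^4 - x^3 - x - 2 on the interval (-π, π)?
Compute the real Fourier coefficients first: a_6 = 4/27 - 8·π^2/9, b_6 = 5/18 + π^2/3.
Then c_6 = (a_6 − i·b_6)/2 = -4·π^2/9 + 2/27 - i·π^2/6 - 5·i/36.

Final answer: -4·π^2/9 + 2/27 - i·π^2/6 - 5·i/36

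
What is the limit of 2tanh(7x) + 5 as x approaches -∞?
Evaluate the dominant behaviour as x → -∞; each term tends to a finite value or vanishes.
Limit = 3.

Final answer: 3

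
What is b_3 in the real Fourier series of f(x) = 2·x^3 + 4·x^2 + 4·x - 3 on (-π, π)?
b_3 = (1/π) ∫_{-π}^{π} f(x)·sin(3x) dx.
Evaluate the integral (use parity and integration by parts as needed): b_3 = 16/9 + 4·π^2/3.

Final answer: 16/9 + 4·π^2/3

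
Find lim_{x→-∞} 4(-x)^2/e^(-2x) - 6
The quotient is an ∞/∞ indeterminate form as x → -∞.
Compare growth rates of the dominant terms (exponentials ≫ polynomials ≫ logarithms), or apply L'Hôpital's rule; the quotient → 0.
Adding the constant: 0 - 6 = -6. Limit = -6.

Final answer: -6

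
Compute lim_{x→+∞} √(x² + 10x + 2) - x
This is an ∞ − ∞ indeterminate form.
Multiply and divide by the conjugate √(x²+10x + 2) + x; the x² terms cancel, leaving (10x + 2)/(√(x²+10x + 2)+x) → 10/2 = 5.
Limit = 5.

Final answer: 5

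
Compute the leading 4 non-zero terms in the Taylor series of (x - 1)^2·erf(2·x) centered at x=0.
32·x^4/(3·√(π)) - 4·x^3/(3·√(π)) - 8·x^2/√(π) + 4·x/√(π)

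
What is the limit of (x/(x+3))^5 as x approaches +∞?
As x → +∞: x/(x+3) = 1/(1 + 3/x) → 1, and the 5th power of a limit-1 base also → 1.
Limit = 1.

Final answer: 1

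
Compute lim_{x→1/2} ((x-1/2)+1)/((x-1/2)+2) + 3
Direct substitution at x = 1/2 gives 7/2.

Final answer: 7/2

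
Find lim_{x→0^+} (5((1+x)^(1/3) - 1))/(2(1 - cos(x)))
Both numerator and denominator → 0 as x → 0^+; this is a 0/0 indeterminate form.
Expand each to leading order near x = 0: numerator ~ 5·x/3, denominator ~ x^2.
The limit of the ratio is ∞.

Final answer: ∞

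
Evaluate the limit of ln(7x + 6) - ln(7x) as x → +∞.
This is an ∞ − ∞ indeterminate form.
Combine the logarithms: ln(7x+6) − ln(7x) = ln((7x+6)/(7x)) = ln(1 + 6/(7x)) → ln(1) = 0.
Limit = 0.

Final answer: 0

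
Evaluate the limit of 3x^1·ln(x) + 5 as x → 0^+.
The product is a 0·∞ indeterminate form at x → 0⁺.
Rewrite the product as 3·ln(x) / x^(-1) and apply L'Hôpital, or use the standard hierarchy x^(-1) ≫ |ln x| as x → 0⁺.
The indeterminate product → 0, so the limit = 5.

Final answer: 5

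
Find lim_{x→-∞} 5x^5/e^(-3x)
This is an ∞/∞ indeterminate form as x → -∞.
Compare growth rates of the dominant terms (exponentials ≫ polynomials ≫ logarithms), or apply L'Hôpital's rule; the quotient → 0.
Limit = 0.

Final answer: 0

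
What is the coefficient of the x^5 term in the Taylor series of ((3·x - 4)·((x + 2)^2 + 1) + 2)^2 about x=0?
Expand to order 5: ((3·x - 4)·((x + 2)^2 + 1) + 2)^2 = 48·x^5 + 58·x^4 - 124·x^3 - 287·x^2 + 36·x + 324 + O(x^6).
The coefficient of x^5 is 48.

Final answer: 48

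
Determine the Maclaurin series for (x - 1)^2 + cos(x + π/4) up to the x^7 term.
√(2)·x^7/10080 - √(2)·x^6/1440 - √(2)·x^5/240 + √(2)·x^4/48 + √(2)·x^3/12 + x^2·(1 - √(2)/4) + x·(-2 - √(2)/2) + √(2)/2 + 1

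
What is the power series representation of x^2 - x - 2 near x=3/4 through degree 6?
-35/16 + (x - 3/4)/2 + (x - 3/4)^2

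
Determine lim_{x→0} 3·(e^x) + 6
Direct substitution at x = 0 gives 9.

Final answer: 9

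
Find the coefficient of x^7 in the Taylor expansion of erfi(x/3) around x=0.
Expand to order 7: erfi(x/3) = x^7/(45927·√(π)) + x^5/(1215·√(π)) + 2·x^3/(81·√(π)) + 2·x/(3·√(π)) + O(x^8).
The coefficient of x^7 is 1/(45927·√(π)).

Final answer: 1/(45927·√(π))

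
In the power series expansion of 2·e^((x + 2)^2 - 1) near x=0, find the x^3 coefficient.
Expand to order 3: 2·e^((x + 2)^2 - 1) = 88·x^3·e^(3)/3 + 18·x^2·e^(3) + 8·x·e^(3) + 2·e^(3) + O(x^4).
The coefficient of x^3 is 88·e^(3)/3.

Final answer: 88·e^(3)/3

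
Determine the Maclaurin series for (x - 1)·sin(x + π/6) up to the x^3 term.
x^3·(-1/4 + √(3)/12) + x^2·(1/4 + √(3)/2) + x·(1/2 - √(3)/2) - 1/2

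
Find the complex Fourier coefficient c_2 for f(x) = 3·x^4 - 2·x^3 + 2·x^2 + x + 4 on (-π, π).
Compute the real Fourier coefficients first: a_2 = -7 + 6·π^2, b_2 = -4 + 2·π^2.
Then c_2 = (a_2 − i·b_2)/2 = -7/2 + 3·π^2 - i·π^2 + 2·i.

Final answer: -7/2 + 3·π^2 - i·π^2 + 2·i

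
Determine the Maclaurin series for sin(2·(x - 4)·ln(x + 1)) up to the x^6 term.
3642·x^6/5 - 83·x^5/6 - 568·x^4/3 + 245·x^3/3 + 6·x^2 - 8·x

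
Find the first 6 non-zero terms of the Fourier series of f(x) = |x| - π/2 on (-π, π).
-4·cos(x)/π - 4·cos(3·x)/(9·π) - 4·cos(5·x)/(25·π) - 4·cos(7·x)/(49·π) - 4·cos(9·x)/(81·π) - 4·cos(11·x)/(121·π)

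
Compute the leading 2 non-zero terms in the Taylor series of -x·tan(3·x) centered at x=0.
-9·x^4 - 3·x^2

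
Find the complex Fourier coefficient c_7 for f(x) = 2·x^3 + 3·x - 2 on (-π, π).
Compute the real Fourier coefficients first: a_7 = 0, b_7 = 270/343 + 4·π^2/7.
Then c_7 = (a_7 − i·b_7)/2 = -2·i·π^2/7 - 135·i/343.

Final answer: -2·i·π^2/7 - 135·i/343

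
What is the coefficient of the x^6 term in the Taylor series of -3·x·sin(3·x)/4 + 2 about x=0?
Expand to order 6: -3·x·sin(3·x)/4 + 2 = -243·x^6/160 + 27·x^4/8 - 9·x^2/4 + 2 + O(x^7).
The coefficient of x^6 is -243/160.

Final answer: -243/160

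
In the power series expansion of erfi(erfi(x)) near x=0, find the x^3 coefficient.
Expand to order 3: erfi(erfi(x)) = x^3·(4/(3·π) + 16/(3·π^2)) + 4·x/π + O(x^4).
The coefficient of x^3 is 4/(3·π) + 16/(3·π^2).

Final answer: 4/(3·π) + 16/(3·π^2)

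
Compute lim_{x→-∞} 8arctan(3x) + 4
Evaluate the dominant behaviour as x → -∞; each term tends to a finite value or vanishes.
Limit = 4 - 4·π.

Final answer: 4 - 4·π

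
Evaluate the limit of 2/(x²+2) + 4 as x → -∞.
Evaluate the dominant behaviour as x → -∞; each term tends to a finite value or vanishes.
Limit = 4.

Final answer: 4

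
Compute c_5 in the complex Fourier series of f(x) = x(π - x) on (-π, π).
Compute the real Fourier coefficients first: a_5 = 4/25, b_5 = 2·π/5.
Then c_5 = (a_5 − i·b_5)/2 = 2/25 - i·π/5.

Final answer: 2/25 - i·π/5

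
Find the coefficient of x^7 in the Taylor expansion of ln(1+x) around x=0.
Expand to order 7: ln(1+x) = x^7/7 - x^6/6 + x^5/5 - x^4/4 + x^3/3 - x^2/2 + x + O(x^8).
The coefficient of x^7 is 1/7.

Final answer: 1/7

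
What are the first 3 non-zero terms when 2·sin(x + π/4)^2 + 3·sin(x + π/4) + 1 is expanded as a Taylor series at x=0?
-3·√(2)·x^2/4 + x·(2 + 3·√(2)/2) + 2 + 3·√(2)/2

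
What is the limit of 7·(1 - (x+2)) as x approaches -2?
Direct substitution at x = -2 gives 7.

Final answer: 7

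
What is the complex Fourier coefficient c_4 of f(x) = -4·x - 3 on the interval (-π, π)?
Compute the real Fourier coefficients first: a_4 = 0, b_4 = 2.
Then c_4 = (a_4 − i·b_4)/2 = -i.

Final answer: -i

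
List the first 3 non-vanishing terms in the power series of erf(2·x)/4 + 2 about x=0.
-4·x^3/(3·√(π)) + x/√(π) + 2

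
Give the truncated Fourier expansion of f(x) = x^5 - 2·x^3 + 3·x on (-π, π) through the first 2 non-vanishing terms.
(-44·π^2 + 2·π^4 + 270)·sin(x) + (-π^4 - 27/2 + 7·π^2)·sin(2·x)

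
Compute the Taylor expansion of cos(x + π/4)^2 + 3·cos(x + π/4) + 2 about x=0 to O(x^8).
x^7·(√(2)/3360 + 4/315) - √(2)·x^6/480 + x^5·(-2/15 - √(2)/80) + √(2)·x^4/16 + x^3·(√(2)/4 + 2/3) - 3·√(2)·x^2/4 + x·(-3·√(2)/2 - 1) + 3·√(2)/2 + 5/2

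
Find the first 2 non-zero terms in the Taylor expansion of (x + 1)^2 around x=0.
2·x + 1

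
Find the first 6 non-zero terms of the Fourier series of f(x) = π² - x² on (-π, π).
4·cos(x) - cos(2·x) + 4·cos(3·x)/9 - cos(4·x)/4 + 4·cos(5·x)/25 + 2·π^2/3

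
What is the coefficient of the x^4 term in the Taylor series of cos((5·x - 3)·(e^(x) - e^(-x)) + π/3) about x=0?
Expand to order 4: cos((5·x - 3)·(e^(x) - e^(-x)) + π/3) = x^4·(-1 + 535·√(3)/6) + x^3·(30 - 35·√(3)/2) + x^2·(-9 - 5·√(3)) + 3·√(3)·x + 1/2 + O(x^5).
The coefficient of x^4 is -1 + 535·√(3)/6.

Final answer: -1 + 535·√(3)/6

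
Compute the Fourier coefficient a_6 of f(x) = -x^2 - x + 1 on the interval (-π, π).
a_6 = (1/π) ∫_{-π}^{π} f(x)·cos(6x) dx.
Evaluate the integral (use parity and integration by parts as needed): a_6 = -1/9.

Final answer: -1/9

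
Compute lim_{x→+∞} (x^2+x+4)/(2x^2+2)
This is an ∞/∞ indeterminate form as x → +∞.
Divide numerator and denominator by x^2 and let the lower-order terms vanish; the leading terms give 1/2.
Limit = 1/2.

Final answer: 1/2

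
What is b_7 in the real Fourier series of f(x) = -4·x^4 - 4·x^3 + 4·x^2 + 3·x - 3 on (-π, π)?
b_7 = (1/π) ∫_{-π}^{π} f(x)·sin(7x) dx.
Evaluate the integral (use parity and integration by parts as needed): b_7 = 342/343 - 8·π^2/7.

Final answer: 342/343 - 8·π^2/7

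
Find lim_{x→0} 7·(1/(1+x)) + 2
Direct substitution at x = 0 gives 9.

Final answer: 9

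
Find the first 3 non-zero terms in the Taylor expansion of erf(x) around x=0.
x^5/(5·√(π)) - 2·x^3/(3·√(π)) + 2·x/√(π)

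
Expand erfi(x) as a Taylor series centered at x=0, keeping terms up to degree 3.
2·x^3/(3·√(π)) + 2·x/√(π)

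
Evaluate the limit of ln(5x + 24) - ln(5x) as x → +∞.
This is an ∞ − ∞ indeterminate form.
Combine the logarithms: ln(5x+24) − ln(5x) = ln((5x+24)/(5x)) = ln(1 + 24/(5x)) → ln(1) = 0.
Limit = 0.

Final answer: 0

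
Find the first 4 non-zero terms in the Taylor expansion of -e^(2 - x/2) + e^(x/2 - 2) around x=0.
x^3·(e^(-2)/48 + e^(2)/48) + x^2·(-e^(2)/8 + e^(-2)/8) + x·(e^(-2)/2 + e^(2)/2) - e^(2) + e^(-2)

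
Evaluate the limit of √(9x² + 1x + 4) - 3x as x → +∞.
As x → +∞: multiply by the conjugate to get (1x+4)/(√(9x²+1x+4)+3x); the denominator ~ 6x, so the limit is 1/6.
Limit = 1/6.

Final answer: 1/6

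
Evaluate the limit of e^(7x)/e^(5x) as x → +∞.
This is an ∞/∞ indeterminate form as x → +∞.
Rewrite e^(7x)/e^(5x) = e^((7−5)x) = e^(2x); the exponent coefficient is 2 > 0 so e^(2x) → ∞.
Limit = ∞.

Final answer: ∞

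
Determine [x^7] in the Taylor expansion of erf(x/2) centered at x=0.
Expand to order 7: erf(x/2) = -x^7/(2688·√(π)) + x^5/(160·√(π)) - x^3/(12·√(π)) + x/√(π) + O(x^8).
The coefficient of x^7 is -1/(2688·√(π)).

Final answer: -1/(2688·√(π))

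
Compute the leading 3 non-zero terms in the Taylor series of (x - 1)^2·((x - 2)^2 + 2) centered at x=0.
15·x^2 - 16·x + 6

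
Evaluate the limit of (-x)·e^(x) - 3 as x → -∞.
The product is a 0·∞ indeterminate form at x → -∞.
Rewrite the product as (-x) / e^(-x) (an ∞/∞ form) and apply L'Hôpital, or use the standard hierarchy e^(|x|) ≫ |(-x)| as x → -∞.
The indeterminate product → 0, so the limit = -3.

Final answer: -3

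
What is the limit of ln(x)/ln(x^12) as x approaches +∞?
This is an ∞/∞ indeterminate form as x → +∞.
Write ln(x^12) = 12·ln(x), reducing the quotient to 1/12.
Limit = 1/12.

Final answer: 1/12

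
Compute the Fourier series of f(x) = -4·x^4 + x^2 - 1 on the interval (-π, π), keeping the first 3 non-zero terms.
(-196 + 32·π^2)·cos(x) + (13 - 8·π^2)·cos(2·x) - 4·π^4/5 - 1 + π^2/3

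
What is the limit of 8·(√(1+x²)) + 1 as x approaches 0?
Direct substitution at x = 0 gives 9.

Final answer: 9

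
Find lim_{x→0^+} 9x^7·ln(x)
This is a 0·∞ indeterminate form at x → 0⁺.
Rewrite the product as 9·ln(x) / x^(-7) and apply L'Hôpital, or use the standard hierarchy x^(-7) ≫ |ln x| as x → 0⁺.
The indeterminate product → 0, so the limit = 0.

Final answer: 0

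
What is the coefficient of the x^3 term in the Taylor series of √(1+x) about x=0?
Expand to order 3: √(1+x) = x^3/16 - x^2/8 + x/2 + 1 + O(x^4).
The coefficient of x^3 is 1/16.

Final answer: 1/16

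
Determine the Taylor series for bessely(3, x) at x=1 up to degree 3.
bessely(3, 1) + (bessely(2, 1)/2 - bessely(4, 1)/2)·(x - 1) + (bessely(5, 1)/8 + bessely(1, 1)/8 - bessely(3, 1)/4)·(x - 1)^2 + (bessely(4, 1)/16 + bessely(0, 1)/48 - bessely(2, 1)/16 - bessely(6, 1)/48)·(x - 1)^3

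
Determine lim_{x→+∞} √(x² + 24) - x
This is an ∞ − ∞ indeterminate form.
Multiply and divide by the conjugate √(x²+24) + x; the x² terms cancel, leaving 24/(√(x²+24)+x) → 0.
Limit = 0.

Final answer: 0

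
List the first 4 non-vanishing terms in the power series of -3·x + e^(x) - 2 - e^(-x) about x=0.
x^5/60 + x^3/3 - x - 2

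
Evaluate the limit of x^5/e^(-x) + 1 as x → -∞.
The quotient is an ∞/∞ indeterminate form as x → -∞.
Compare growth rates of the dominant terms (exponentials ≫ polynomials ≫ logarithms), or apply L'Hôpital's rule; the quotient → 0.
Adding the constant: 0 + 1 = 1. Limit = 1.

Final answer: 1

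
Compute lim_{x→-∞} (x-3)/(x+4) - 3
Evaluate the dominant behaviour as x → -∞; each term tends to a finite value or vanishes.
Limit = -2.

Final answer: -2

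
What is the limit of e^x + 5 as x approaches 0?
Direct substitution at x = 0 gives 6.

Final answer: 6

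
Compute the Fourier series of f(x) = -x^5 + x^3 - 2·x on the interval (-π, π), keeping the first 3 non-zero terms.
(-256 - 2·π^4 + 42·π^2)·sin(x) + (-6·π^2 + 11 + π^4)·sin(2·x) + (-2·π^4/3 - 224/81 + 58·π^2/27)·sin(3·x)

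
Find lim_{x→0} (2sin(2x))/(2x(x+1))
Both numerator and denominator → 0 as x → 0; this is a 0/0 indeterminate form.
Expand each to leading order near x = 0: numerator ~ 4·x, denominator ~ 2·x.
The limit of the ratio is 2.

Final answer: 2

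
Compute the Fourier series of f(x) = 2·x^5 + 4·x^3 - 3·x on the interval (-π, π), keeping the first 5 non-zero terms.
(-72·π^2 + 4·π^4 + 426)·sin(x) + (-2·π^4 - 6 + 6·π^2)·sin(2·x) + (-8·π^2/27 - 146/81 + 4·π^4/3)·sin(3·x) + (-π^4 - 3·π^2/4 + 57/32)·sin(4·x) + (-894/625 + 24·π^2/25 + 4·π^4/5)·sin(5·x)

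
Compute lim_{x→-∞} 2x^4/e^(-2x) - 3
The quotient is an ∞/∞ indeterminate form as x → -∞.
Compare growth rates of the dominant terms (exponentials ≫ polynomials ≫ logarithms), or apply L'Hôpital's rule; the quotient → 0.
Adding the constant: 0 - 3 = -3. Limit = -3.

Final answer: -3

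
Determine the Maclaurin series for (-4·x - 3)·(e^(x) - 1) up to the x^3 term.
-5·x^3/2 - 11·x^2/2 - 3·x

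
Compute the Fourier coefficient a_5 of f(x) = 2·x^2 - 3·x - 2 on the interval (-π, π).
a_5 = (1/π) ∫_{-π}^{π} f(x)·cos(5x) dx.
Evaluate the integral (use parity and integration by parts as needed): a_5 = -8/25.

Final answer: -8/25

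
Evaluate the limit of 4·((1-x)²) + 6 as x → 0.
Direct substitution at x = 0 gives 10.

Final answer: 10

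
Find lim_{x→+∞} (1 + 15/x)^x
As x → +∞: this is the defining limit (1 + 15/x)^x → e^15.
Limit = e^(15).

Final answer: e^(15)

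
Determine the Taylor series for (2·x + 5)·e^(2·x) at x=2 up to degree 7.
9·e^(4) + 20·e^(4)·(x - 2) + 22·e^(4)·(x - 2)^2 + 16·e^(4)·(x - 2)^3 + 26·e^(4)·(x - 2)^4/3 + 56·e^(4)·(x - 2)^5/15 + 4·e^(4)·(x - 2)^6/3 + 128·e^(4)·(x - 2)^7/315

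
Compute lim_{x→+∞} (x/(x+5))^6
As x → +∞: x/(x+5) = 1/(1 + 5/x) → 1, and the 6th power of a limit-1 base also → 1.
Limit = 1.

Final answer: 1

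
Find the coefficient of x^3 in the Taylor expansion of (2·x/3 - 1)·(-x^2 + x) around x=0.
Expand to order 3: (2·x/3 - 1)·(-x^2 + x) = -2·x^3/3 + 5·x^2/3 - x + O(x^4).
The coefficient of x^3 is -2/3.

Final answer: -2/3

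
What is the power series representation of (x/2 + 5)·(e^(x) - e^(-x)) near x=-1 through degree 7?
(9 - 9·e^(2))·e^(-1)/2 + (5 + 4·e^(2))·e^(-1)·(x + 1) + (11 - 7·e^(2))·e^(-1)·(x + 1)^2/4 + (2 + e^(2))·e^(-1)·(x + 1)^3/2 + (13 - 5·e^(2))·e^(-1)·(x + 1)^4/48 + (7 + 2·e^(2))·e^(-1)·(x + 1)^5/120 + (5 - e^(2))·e^(-1)·(x + 1)^6/480 + (e^(2) + 8)·e^(-1)·(x + 1)^7/5040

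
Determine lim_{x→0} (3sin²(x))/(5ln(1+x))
Both numerator and denominator → 0 as x → 0; this is a 0/0 indeterminate form.
Expand each to leading order near x = 0: numerator ~ 3·x^2, denominator ~ 5·x.
The limit of the ratio is 0.

Final answer: 0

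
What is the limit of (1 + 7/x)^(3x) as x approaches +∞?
As x → +∞: write (1 + 7/x)^(3x) = ((1 + 7/x)^x)^3 → (e^7)^3 = e^21.
Limit = e^(21).

Final answer: e^(21)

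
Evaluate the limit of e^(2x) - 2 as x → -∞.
Evaluate the dominant behaviour as x → -∞; each term tends to a finite value or vanishes.
Limit = -2.

Final answer: -2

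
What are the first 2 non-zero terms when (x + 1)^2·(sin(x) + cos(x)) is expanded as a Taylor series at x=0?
3·x + 1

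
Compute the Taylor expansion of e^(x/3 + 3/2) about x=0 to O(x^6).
x^5·e^(3/2)/29160 + x^4·e^(3/2)/1944 + x^3·e^(3/2)/162 + x^2·e^(3/2)/18 + x·e^(3/2)/3 + e^(3/2)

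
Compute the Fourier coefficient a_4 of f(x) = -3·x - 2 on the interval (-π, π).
a_4 = (1/π) ∫_{-π}^{π} f(x)·cos(4x) dx.
Evaluate the integral (use parity and integration by parts as needed): a_4 = 0.

Final answer: 0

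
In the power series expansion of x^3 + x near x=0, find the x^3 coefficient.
Expand to order 3: x^3 + x = x^3 + x + O(x^4).
The coefficient of x^3 is 1.

Final answer: 1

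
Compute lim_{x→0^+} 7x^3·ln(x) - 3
The product is a 0·∞ indeterminate form at x → 0⁺.
Rewrite the product as 7·ln(x) / x^(-3) and apply L'Hôpital, or use the standard hierarchy x^(-3) ≫ |ln x| as x → 0⁺.
The indeterminate product → 0, so the limit = -3.

Final answer: -3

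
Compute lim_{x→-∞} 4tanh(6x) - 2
Evaluate the dominant behaviour as x → -∞; each term tends to a finite value or vanishes.
Limit = -6.

Final answer: -6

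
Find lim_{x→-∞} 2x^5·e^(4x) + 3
The product is a 0·∞ indeterminate form at x → -∞.
Rewrite the product as 2x^5 / e^(-4x) (an ∞/∞ form) and apply L'Hôpital, or use the standard hierarchy e^(4|x|) ≫ |x^5| as x → -∞.
The indeterminate product → 0, so the limit = 3.

Final answer: 3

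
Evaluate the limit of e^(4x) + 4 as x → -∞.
Evaluate the dominant behaviour as x → -∞; each term tends to a finite value or vanishes.
Limit = 4.

Final answer: 4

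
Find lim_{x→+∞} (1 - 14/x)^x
As x → +∞: this is the defining limit (1 - 14/x)^x → e^(-14).
Limit = e^(-14).

Final answer: e^(-14)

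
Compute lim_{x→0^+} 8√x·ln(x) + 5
The product is a 0·∞ indeterminate form at x → 0⁺.
Rewrite the product as 8·ln(x) / x^(-1/2) and apply L'Hôpital, or use the standard hierarchy x^(-1/2) ≫ |ln x| as x → 0⁺.
The indeterminate product → 0, so the limit = 5.

Final answer: 5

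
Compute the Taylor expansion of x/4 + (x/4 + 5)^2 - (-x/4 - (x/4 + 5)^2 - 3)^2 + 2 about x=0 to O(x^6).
-x^4/256 - 11·x^3/32 - 11·x^2 - 605·x/4 - 757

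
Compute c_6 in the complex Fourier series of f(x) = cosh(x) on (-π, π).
Compute the real Fourier coefficients first: a_6 = 2·sinh(π)/(37·π), b_6 = 0.
Then c_6 = (a_6 − i·b_6)/2 = sinh(π)/(37·π).

Final answer: sinh(π)/(37·π)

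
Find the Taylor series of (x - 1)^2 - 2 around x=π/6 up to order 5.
-π/3 - 1 + π^2/36 + (-2 + π/3)·(x - π/6) + (x - π/6)^2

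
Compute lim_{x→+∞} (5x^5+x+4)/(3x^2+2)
This is an ∞/∞ indeterminate form as x → +∞.
Divide numerator and denominator by x^5 and let the lower-order terms vanish; the numerator's degree 5 exceeds the denominator's degree 2, so the quotient diverges.
Limit = ∞.

Final answer: ∞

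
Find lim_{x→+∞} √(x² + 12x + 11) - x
This is an ∞ − ∞ indeterminate form.
Multiply and divide by the conjugate √(x²+12x + 11) + x; the x² terms cancel, leaving (12x + 11)/(√(x²+12x + 11)+x) → 12/2 = 6.
Limit = 6.

Final answer: 6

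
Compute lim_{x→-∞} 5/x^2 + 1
Evaluate the dominant behaviour as x → -∞; each term tends to a finite value or vanishes.
Limit = 1.

Final answer: 1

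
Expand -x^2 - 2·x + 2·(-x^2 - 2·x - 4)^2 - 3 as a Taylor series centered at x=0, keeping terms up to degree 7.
2·x^4 + 8·x^3 + 23·x^2 + 30·x + 29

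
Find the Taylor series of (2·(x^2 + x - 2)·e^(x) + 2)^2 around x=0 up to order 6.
41·x^6/5 + 47·x^5/15 - 10·x^4 - 52·x^3/3 - 4·x^2 + 8·x + 4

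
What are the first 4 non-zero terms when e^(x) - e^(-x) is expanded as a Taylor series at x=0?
x^7/2520 + x^5/60 + x^3/3 + 2·x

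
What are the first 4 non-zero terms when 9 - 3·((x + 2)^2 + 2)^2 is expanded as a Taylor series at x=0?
-24·x^3 - 84·x^2 - 144·x - 99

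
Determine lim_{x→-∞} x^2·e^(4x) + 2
The product is a 0·∞ indeterminate form at x → -∞.
Rewrite the product as x^2 / e^(-4x) (an ∞/∞ form) and apply L'Hôpital, or use the standard hierarchy e^(4|x|) ≫ |x^2| as x → -∞.
The indeterminate product → 0, so the limit = 2.

Final answer: 2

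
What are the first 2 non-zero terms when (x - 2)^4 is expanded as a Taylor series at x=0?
16 - 32·x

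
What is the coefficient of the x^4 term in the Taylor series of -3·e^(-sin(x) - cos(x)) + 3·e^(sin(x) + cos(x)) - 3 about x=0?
Expand to order 4: -3·e^(-sin(x) - cos(x)) + 3·e^(sin(x) + cos(x)) - 3 = x^4·(-5·e/8 - 5·e^(-1)/8) + x^3·(-3·e/2 + 3·e^(-1)/2) - 3·x^2·e^(-1) + x·(3·e^(-1) + 3·e) - 3 - 3·e^(-1) + 3·e + O(x^5).
The coefficient of x^4 is -5·e/8 - 5·e^(-1)/8.

Final answer: -5·e/8 - 5·e^(-1)/8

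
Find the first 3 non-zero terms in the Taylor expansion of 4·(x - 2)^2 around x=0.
4·x^2 - 16·x + 16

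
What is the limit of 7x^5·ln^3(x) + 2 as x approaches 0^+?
The product is a 0·∞ indeterminate form at x → 0⁺.
Rewrite the product as 7·ln^3(x) / x^(-5) and apply L'Hôpital, or use the standard hierarchy x^(-5) ≫ |ln x|^3 as x → 0⁺.
The indeterminate product → 0, so the limit = 2.

Final answer: 2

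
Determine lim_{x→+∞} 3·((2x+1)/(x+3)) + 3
Evaluate the dominant behaviour as x → +∞; each term tends to a finite value or vanishes.
Limit = 9.

Final answer: 9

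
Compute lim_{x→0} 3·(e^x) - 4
Direct substitution at x = 0 gives -1.

Final answer: -1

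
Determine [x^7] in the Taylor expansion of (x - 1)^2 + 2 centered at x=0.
Expand to order 7: (x - 1)^2 + 2 = x^2 - 2·x + 3 + O(x^8).
The coefficient of x^7 is 0.

Final answer: 0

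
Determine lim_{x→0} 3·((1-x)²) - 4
Direct substitution at x = 0 gives -1.

Final answer: -1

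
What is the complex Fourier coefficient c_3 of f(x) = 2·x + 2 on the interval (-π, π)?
Compute the real Fourier coefficients first: a_3 = 0, b_3 = 4/3.
Then c_3 = (a_3 − i·b_3)/2 = -2·i/3.

Final answer: -2·i/3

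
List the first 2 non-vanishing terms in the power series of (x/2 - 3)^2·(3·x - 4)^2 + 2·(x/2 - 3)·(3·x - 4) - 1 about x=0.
167 - 286·x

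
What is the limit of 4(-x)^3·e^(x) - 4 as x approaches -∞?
The product is a 0·∞ indeterminate form at x → -∞.
Rewrite the product as 4(-x)^3 / e^(-x) (an ∞/∞ form) and apply L'Hôpital, or use the standard hierarchy e^(|x|) ≫ |(-x)^3| as x → -∞.
The indeterminate product → 0, so the limit = -4.

Final answer: -4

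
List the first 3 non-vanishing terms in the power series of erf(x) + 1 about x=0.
-2·x^3/(3·√(π)) + 2·x/√(π) + 1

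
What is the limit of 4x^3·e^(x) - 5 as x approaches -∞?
The product is a 0·∞ indeterminate form at x → -∞.
Rewrite the product as 4x^3 / e^(-x) (an ∞/∞ form) and apply L'Hôpital, or use the standard hierarchy e^(|x|) ≫ |x^3| as x → -∞.
The indeterminate product → 0, so the limit = -5.

Final answer: -5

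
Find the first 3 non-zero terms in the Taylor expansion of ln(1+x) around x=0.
x^3/3 - x^2/2 + x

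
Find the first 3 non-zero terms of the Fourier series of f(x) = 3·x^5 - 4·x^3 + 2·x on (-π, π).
(-128·π^2 + 6·π^4 + 772)·sin(x) + (-3·π^4 - 61/2 + 19·π^2)·sin(2·x) + (-64·π^2/9 + 164/27 + 2·π^4)·sin(3·x)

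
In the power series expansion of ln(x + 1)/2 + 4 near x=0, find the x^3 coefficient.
Expand to order 3: ln(x + 1)/2 + 4 = x^3/6 - x^2/4 + x/2 + 4 + O(x^4).
The coefficient of x^3 is 1/6.

Final answer: 1/6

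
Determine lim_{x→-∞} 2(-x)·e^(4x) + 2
The product is a 0·∞ indeterminate form at x → -∞.
Rewrite the product as 2(-x) / e^(-4x) (an ∞/∞ form) and apply L'Hôpital, or use the standard hierarchy e^(4|x|) ≫ |(-x)| as x → -∞.
The indeterminate product → 0, so the limit = 2.

Final answer: 2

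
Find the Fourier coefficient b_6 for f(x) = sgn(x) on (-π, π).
b_6 = (1/π) ∫_{-π}^{π} f(x)·sin(6x) dx.
Evaluate the integral (use parity and integration by parts as needed): b_6 = 0.

Final answer: 0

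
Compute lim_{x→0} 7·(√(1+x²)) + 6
Direct substitution at x = 0 gives 13.

Final answer: 13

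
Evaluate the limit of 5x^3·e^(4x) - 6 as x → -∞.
The product is a 0·∞ indeterminate form at x → -∞.
Rewrite the product as 5x^3 / e^(-4x) (an ∞/∞ form) and apply L'Hôpital, or use the standard hierarchy e^(4|x|) ≫ |x^3| as x → -∞.
The indeterminate product → 0, so the limit = -6.

Final answer: -6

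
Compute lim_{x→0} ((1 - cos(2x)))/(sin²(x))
Both numerator and denominator → 0 as x → 0; this is a 0/0 indeterminate form.
Expand each to leading order near x = 0: numerator ~ 2·x^2, denominator ~ x^2.
The limit of the ratio is 2.

Final answer: 2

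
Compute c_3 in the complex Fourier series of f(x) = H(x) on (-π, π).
Compute the real Fourier coefficients first: a_3 = 0, b_3 = 2/(3·π).
Then c_3 = (a_3 − i·b_3)/2 = -i/(3·π).

Final answer: -i/(3·π)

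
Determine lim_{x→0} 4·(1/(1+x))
Direct substitution at x = 0 gives 4.

Final answer: 4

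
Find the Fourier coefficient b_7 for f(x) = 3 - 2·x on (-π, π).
b_7 = (1/π) ∫_{-π}^{π} f(x)·sin(7x) dx.
Evaluate the integral (use parity and integration by parts as needed): b_7 = -4/7.

Final answer: -4/7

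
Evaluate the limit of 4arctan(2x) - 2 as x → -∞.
Evaluate the dominant behaviour as x → -∞; each term tends to a finite value or vanishes.
Limit = -2·π - 2.

Final answer: -2·π - 2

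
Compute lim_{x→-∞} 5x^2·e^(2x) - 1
The product is a 0·∞ indeterminate form at x → -∞.
Rewrite the product as 5x^2 / e^(-2x) (an ∞/∞ form) and apply L'Hôpital, or use the standard hierarchy e^(2|x|) ≫ |x^2| as x → -∞.
The indeterminate product → 0, so the limit = -1.

Final answer: -1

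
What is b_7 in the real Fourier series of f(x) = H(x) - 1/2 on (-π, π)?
b_7 = (1/π) ∫_{-π}^{π} f(x)·sin(7x) dx.
Evaluate the integral (use parity and integration by parts as needed): b_7 = 2/(7·π).

Final answer: 2/(7·π)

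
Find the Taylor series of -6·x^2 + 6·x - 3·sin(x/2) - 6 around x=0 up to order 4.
x^3/16 - 6·x^2 + 9·x/2 - 6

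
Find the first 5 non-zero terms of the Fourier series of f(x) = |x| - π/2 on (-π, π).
-4·cos(x)/π - 4·cos(3·x)/(9·π) - 4·cos(5·x)/(25·π) - 4·cos(7·x)/(49·π) - 4·cos(9·x)/(81·π)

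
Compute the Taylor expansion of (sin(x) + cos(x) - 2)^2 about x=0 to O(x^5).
-x^4/6 - 2·x^3/3 + 2·x^2 - 2·x + 1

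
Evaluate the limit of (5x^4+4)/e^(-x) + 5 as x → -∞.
The quotient is an ∞/∞ indeterminate form as x → -∞.
Compare growth rates of the dominant terms (exponentials ≫ polynomials ≫ logarithms), or apply L'Hôpital's rule; the quotient → 0.
Adding the constant: 0 + 5 = 5. Limit = 5.

Final answer: 5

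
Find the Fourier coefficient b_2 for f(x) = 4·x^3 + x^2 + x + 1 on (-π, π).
b_2 = (1/π) ∫_{-π}^{π} f(x)·sin(2x) dx.
Evaluate the integral (use parity and integration by parts as needed): b_2 = 5 - 4·π^2.

Final answer: 5 - 4·π^2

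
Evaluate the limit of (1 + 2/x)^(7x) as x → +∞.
As x → +∞: write (1 + 2/x)^(7x) = ((1 + 2/x)^x)^7 → (e^2)^7 = e^14.
Limit = e^(14).

Final answer: e^(14)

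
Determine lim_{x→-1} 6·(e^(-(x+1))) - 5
Direct substitution at x = -1 gives 1.

Final answer: 1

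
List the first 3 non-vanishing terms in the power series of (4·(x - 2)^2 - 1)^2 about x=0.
376·x^2 - 480·x + 225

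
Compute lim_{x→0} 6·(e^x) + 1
Direct substitution at x = 0 gives 7.

Final answer: 7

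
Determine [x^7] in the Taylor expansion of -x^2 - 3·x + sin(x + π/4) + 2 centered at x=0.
Expand to order 7: -x^2 - 3·x + sin(x + π/4) + 2 = -√(2)·x^7/10080 - √(2)·x^6/1440 + √(2)·x^5/240 + √(2)·x^4/48 - √(2)·x^3/12 + x^2·(-1 - √(2)/4) + x·(-3 + √(2)/2) + √(2)/2 + 2 + O(x^8).
The coefficient of x^7 is -√(2)/10080.

Final answer: -√(2)/10080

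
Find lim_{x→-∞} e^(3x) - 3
Evaluate the dominant behaviour as x → -∞; each term tends to a finite value or vanishes.
Limit = -3.

Final answer: -3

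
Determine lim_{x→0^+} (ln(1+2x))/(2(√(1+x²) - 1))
Both numerator and denominator → 0 as x → 0^+; this is a 0/0 indeterminate form.
Expand each to leading order near x = 0: numerator ~ 2·x, denominator ~ x^2.
The limit of the ratio is ∞.

Final answer: ∞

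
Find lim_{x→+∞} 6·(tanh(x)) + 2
Evaluate the dominant behaviour as x → +∞; each term tends to a finite value or vanishes.
Limit = 8.

Final answer: 8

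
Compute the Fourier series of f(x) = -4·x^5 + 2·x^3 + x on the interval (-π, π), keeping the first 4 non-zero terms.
(-982 - 8·π^4 + 164·π^2)·sin(x) + (-22·π^2 + 32 + 4·π^4)·sin(2·x) + (-8·π^4/3 - 338/81 + 196·π^2/27)·sin(3·x) + (-7·π^2/2 + 13/16 + 2·π^4)·sin(4·x)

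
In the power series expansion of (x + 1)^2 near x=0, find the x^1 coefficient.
Expand to order 1: (x + 1)^2 = 2·x + 1 + O(x^2).
The coefficient of x^1 is 2.

Final answer: 2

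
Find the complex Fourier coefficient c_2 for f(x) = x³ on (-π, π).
Compute the real Fourier coefficients first: a_2 = 0, b_2 = 3/2 - π^2.
Then c_2 = (a_2 − i·b_2)/2 = -3·i/4 + i·π^2/2.

Final answer: -3·i/4 + i·π^2/2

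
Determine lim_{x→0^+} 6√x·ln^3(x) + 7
The product is a 0·∞ indeterminate form at x → 0⁺.
Rewrite the product as 6·ln^3(x) / x^(-1/2) and apply L'Hôpital, or use the standard hierarchy x^(-1/2) ≫ |ln x|^3 as x → 0⁺.
The indeterminate product → 0, so the limit = 7.

Final answer: 7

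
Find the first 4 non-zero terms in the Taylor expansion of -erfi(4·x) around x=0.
-16384·x^7/(21·√(π)) - 1024·x^5/(5·√(π)) - 128·x^3/(3·√(π)) - 8·x/√(π)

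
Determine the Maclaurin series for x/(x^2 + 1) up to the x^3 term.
-x^3 + x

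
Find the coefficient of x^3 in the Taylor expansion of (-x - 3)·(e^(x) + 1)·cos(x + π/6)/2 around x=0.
Expand to order 3: (-x - 3)·(e^(x) + 1)·cos(x + π/6)/2 = x^3·(3/8 + 3·√(3)/8) + x^2·(√(3)/8 + 5/4) + x·(3/2 - 5·√(3)/4) - 3·√(3)/2 + O(x^4).
The coefficient of x^3 is 3/8 + 3·√(3)/8.

Final answer: 3/8 + 3·√(3)/8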